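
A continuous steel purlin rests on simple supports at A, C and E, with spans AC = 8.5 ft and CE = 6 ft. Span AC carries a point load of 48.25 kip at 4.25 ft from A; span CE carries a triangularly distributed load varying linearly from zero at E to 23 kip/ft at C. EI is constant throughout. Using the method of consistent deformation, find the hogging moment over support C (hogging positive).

M_C = 67.92 kip·ft

Release continuity at C by inserting a hinge; the redundant is the internal moment M_C. The primary structure is two simply-supported spans AC and CE.
Discontinuity in slope at C on the released structure — sum the simple-span end rotations:
  span AC: point load 48.25 at a = 4.25: Pab(L + a)/(6LEI) = 217.9/EI
  span CE: triangular load, peak 23: w₀L³/(45EI) = 110.4/EI
  relative rotation θ_0 = (217.9 + 110.4)/EI = 328.3/EI
A unit hogging moment at C produces rotation L₁/(3EI) + L₂/(3EI) = 4.833/EI.
Compatibility: M_C·(L₁+L₂)/(3EI) = θ_0, giving M_C = 67.92 kip·ft (hogging).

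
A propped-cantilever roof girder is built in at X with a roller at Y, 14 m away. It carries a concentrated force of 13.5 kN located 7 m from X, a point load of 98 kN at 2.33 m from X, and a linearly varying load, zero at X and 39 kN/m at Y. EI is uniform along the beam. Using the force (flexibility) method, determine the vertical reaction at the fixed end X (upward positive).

Remove the prop at Y; the released (primary) structure is a cantilever built in at X.
Downward deflection at the released point Y due to the loads:
  point load 13.5 at a = 7: Pa²(3L − a)/(6EI) = 3859/EI
  point load 98 at a = 2.33: Pa²(3L − a)/(6EI) = 3518/EI
  triangular load, peak 39 at the free end: 11w₀L⁴/(120EI) = 137337/EI
  δ_0 = 144714/EI
Tip deflection under a unit load at Y: L³/(3EI) = 914.7/EI.
The prop prevents deflection at Y: R_Y = δ_0/δ_{YY} = 144714/914.7 = 158.2 kN.
Vertical equilibrium: R_X = ΣP − R_Y = 384.5 − 158.2 = 226.3 kN.

R_X = 226.3 kN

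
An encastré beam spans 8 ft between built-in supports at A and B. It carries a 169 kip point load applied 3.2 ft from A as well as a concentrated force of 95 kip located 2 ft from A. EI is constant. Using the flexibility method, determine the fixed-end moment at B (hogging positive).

M_B = 165.4 kip·ft

Take the two fixed-end moments M_A, M_B as redundants; the released structure is the simple span AB.
On the primary (simply-supported) span, the end slopes from the loading are:
  at A: point load 169 at a = 3.2: Pab(L + b)/(6LEI) = 692.2/EI
  at B: point load 169 at a = 3.2: Pab(L + a)/(6LEI) = 605.7/EI
  at A: point load 95 at a = 2: Pab(L + b)/(6LEI) = 332.5/EI
  at B: point load 95 at a = 2: Pab(L + a)/(6LEI) = 237.5/EI
  θ_A0 = 1025/EI,  θ_B0 = 843.2/EI
Flexibility coefficients: a unit moment at one end gives L/(3EI) there and L/(6EI) at the far end, so f₁₁ = f₂₂ = 2.667/EI and f₁₂ = f₂₁ = 1.333/EI.
Compatibility — zero rotation at each built-in end:
  2.667 M_A + 1.333 M_B = 1025
  1.333 M_A + 2.667 M_B = 843.2
Solving the pair gives M_A = 301.6 kip·ft and M_B = 165.4 kip·ft (hogging).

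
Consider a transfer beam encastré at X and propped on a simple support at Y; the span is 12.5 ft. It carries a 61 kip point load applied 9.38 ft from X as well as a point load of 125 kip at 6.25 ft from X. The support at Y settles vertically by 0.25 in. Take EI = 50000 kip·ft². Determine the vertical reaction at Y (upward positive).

R_Y = 76.1 kip

Choose R_Y as the redundant. The primary structure is the cantilever fixed at X.
Free-end deflection of the primary structure under the applied loading (downward +):
  point load 61 at a = 9.38: Pa²(3L − a)/(6EI) = 25154/EI
  point load 125 at a = 6.25: Pa²(3L − a)/(6EI) = 25431/EI
  δ_0 = 50585/EI
Flexibility coefficient — unit upward force at Y: δ_{YY} = L³/(3EI) = 651/EI.
With EI = 50000 kip·ft²: δ_0 = 1.0117 ft and δ_{YY} = 0.013021 ft/kip.
Compatibility — the beam at Y must follow the support down by 0.02083 ft: δ_0 − R_Y·δ_{YY} = 0.02083, so R_Y = (1.0117 − 0.02083)/0.013021 = 76.1 kip.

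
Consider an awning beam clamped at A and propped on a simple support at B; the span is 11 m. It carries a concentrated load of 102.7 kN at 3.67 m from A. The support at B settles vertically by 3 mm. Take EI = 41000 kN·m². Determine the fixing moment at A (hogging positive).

Release the roller at B. Primary structure: cantilever fixed at A.
Deflection at B on the released cantilever, summing each load's contribution:
  point load 102.7 at a = 3.67: Pa²(3L − a)/(6EI) = 6762/EI
Flexibility coefficient — unit upward force at B: δ_{BB} = L³/(3EI) = 443.7/EI.
With EI = 41000 kN·m²: δ_0 = 0.16492 m and δ_{BB} = 0.010821 m/kN.
Compatibility — the beam at B must follow the support down by 0.003 m: δ_0 − R_B·δ_{BB} = 0.003, so R_B = (0.16492 − 0.003)/0.010821 = 14.96 kN.
Moment equilibrium about A: M_A = Σ(load moments about A) − R_B·L = 376.9 − 14.96×11 = 212.3 kN·m.

M_A = 212.3 kN·m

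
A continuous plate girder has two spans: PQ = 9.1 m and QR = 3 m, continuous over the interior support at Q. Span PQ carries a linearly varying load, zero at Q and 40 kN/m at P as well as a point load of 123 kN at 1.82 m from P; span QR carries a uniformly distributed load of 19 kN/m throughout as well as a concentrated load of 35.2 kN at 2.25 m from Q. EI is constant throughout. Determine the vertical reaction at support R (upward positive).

R_R = -23.27 kN

Release continuity at Q by inserting a hinge; the redundant is the internal moment M_Q. The primary structure is two simply-supported spans PQ and QR.
Rotations at Q on the released spans (each span's end-slope, ×1/EI):
  span PQ: triangular load, peak 40: 7w₀L³/(360EI) = 586.1/EI
  span PQ: point load 123 at a = 1.82: Pab(L + a)/(6LEI) = 325.9/EI
  span QR: UDL 19: wL³/(24EI) = 21.38/EI
  span QR: point load 35.2 at a = 2.25: Pab(L + b)/(6LEI) = 12.38/EI
  relative rotation θ_0 = (912.1 + 33.75)/EI = 945.8/EI
A unit hogging moment at Q produces rotation L₁/(3EI) + L₂/(3EI) = 4.033/EI.
Compatibility: M_Q·(L₁+L₂)/(3EI) = θ_0, giving M_Q = 234.5 kN·m (hogging).
Span QR, ΣM about R: R_Q^{QR}·3 = 111.9 + 234.5, so R_Q^{QR} = 115.5 kN and R_R = 92.2 − 115.5 = -23.27 kN.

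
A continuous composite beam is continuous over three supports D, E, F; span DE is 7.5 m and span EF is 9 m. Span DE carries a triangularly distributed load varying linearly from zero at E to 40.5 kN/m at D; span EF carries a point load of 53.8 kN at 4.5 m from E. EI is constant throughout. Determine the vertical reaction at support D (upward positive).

Insert a hinge at E; M_E is the redundant, and each span becomes simply supported.
Discontinuity in slope at E on the released structure — sum the simple-span end rotations:
  span DE: triangular load, peak 40.5: 7w₀L³/(360EI) = 332.2/EI
  span EF: point load 53.8 at a = 4.5: Pab(L + b)/(6LEI) = 272.4/EI
  relative rotation θ_0 = (332.2 + 272.4)/EI = 604.6/EI
A unit hogging moment at E produces rotation L₁/(3EI) + L₂/(3EI) = 5.5/EI.
Compatibility: M_E·(L₁+L₂)/(3EI) = θ_0, giving M_E = 109.9 kN·m (hogging).
Span DE, ΣM about D with M_E applied at E: R_E^{DE}·7.5 = 379.7 + 109.9, so R_E^{DE} = 65.28 kN and R_D = 151.9 − 65.28 = 86.59 kN.

R_D = 86.59 kN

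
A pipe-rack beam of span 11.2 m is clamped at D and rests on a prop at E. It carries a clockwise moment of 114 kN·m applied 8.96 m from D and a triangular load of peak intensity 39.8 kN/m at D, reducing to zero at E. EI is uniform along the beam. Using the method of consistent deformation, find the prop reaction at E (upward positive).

Take the reaction at E as the redundant and release it; the primary structure is a cantilever fixed at D.
Primary-structure tip deflection at E by superposition:
  clockwise couple 114 at a = 8.96: M₀a(2L − a)/(2EI) = 6864/EI
  triangular load, peak 39.8 at the fixed end: w₀L⁴/(30EI) = 20875/EI
  δ_0 = 27739/EI
Tip deflection under a unit load at E: L³/(3EI) = 468.3/EI.
The prop prevents deflection at E: R_E = δ_0/δ_{EE} = 27739/468.3 = 59.23 kN.

R_E = 59.23 kN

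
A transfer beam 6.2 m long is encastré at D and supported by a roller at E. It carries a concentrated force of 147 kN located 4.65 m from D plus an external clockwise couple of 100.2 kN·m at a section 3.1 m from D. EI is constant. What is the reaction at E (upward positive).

Choose R_E as the redundant. The primary structure is the cantilever fixed at D.
Primary-structure tip deflection at E by superposition:
  point load 147 at a = 4.65: Pa²(3L − a)/(6EI) = 7390/EI
  clockwise couple 100.2 at a = 3.1: M₀a(2L − a)/(2EI) = 1444/EI
  δ_0 = 8834/EI
Tip deflection under a unit load at E: L³/(3EI) = 79.44/EI.
Compatibility at E: δ_0 − R_E·δ_{EE} = 0, so R_E = 8834/79.44 = 111.2 kN.

R_E = 111.2 kN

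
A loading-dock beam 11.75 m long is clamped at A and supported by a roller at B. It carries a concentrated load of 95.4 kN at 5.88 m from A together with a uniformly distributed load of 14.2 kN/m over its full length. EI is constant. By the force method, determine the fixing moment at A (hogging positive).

M_A = 455.2 kN·m

Release the roller at B. Primary structure: cantilever fixed at A.
Downward deflection at the released point B due to the loads:
  point load 95.4 at a = 5.88: Pa²(3L − a)/(6EI) = 16146/EI
  UDL 14.2: wL⁴/(8EI) = 33834/EI
  δ_0 = 49979/EI
Flexibility coefficient — unit upward force at B: δ_{BB} = L³/(3EI) = 540.7/EI.
Compatibility at B: δ_0 − R_B·δ_{BB} = 0, so R_B = 49979/540.7 = 92.43 kN.
Moment equilibrium about A: M_A = Σ(load moments about A) − R_B·L = 1541 − 92.43×11.75 = 455.2 kN·m.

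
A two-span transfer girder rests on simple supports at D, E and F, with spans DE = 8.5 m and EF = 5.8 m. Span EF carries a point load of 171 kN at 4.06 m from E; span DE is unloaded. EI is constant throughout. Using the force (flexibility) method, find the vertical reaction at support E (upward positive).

R_E = 67.23 kN

Take M_E as the redundant. Released structure: two simple spans DE and EF with a hinge at E.
Discontinuity in slope at E on the released structure — sum the simple-span end rotations:
  span EF: point load 171 at a = 4.06: Pab(L + b)/(6LEI) = 261.7/EI
  relative rotation θ_0 = (0 + 261.7)/EI = 261.7/EI
A unit hogging moment at E produces rotation L₁/(3EI) + L₂/(3EI) = 4.767/EI.
Compatibility: M_E·(L₁+L₂)/(3EI) = θ_0, giving M_E = 54.91 kN·m (hogging).
Span DE, ΣM about D with M_E applied at E: R_E^{DE}·8.5 = 0 + 54.91, so R_E^{DE} = 6.46 kN and R_D = 0 − 6.46 = -6.46 kN.
Span EF, ΣM about F: R_E^{EF}·5.8 = 297.5 + 54.91, so R_E^{EF} = 60.77 kN and R_F = 171 − 60.77 = 110.2 kN.
R_E = 6.46 + 60.77 = 67.23 kN.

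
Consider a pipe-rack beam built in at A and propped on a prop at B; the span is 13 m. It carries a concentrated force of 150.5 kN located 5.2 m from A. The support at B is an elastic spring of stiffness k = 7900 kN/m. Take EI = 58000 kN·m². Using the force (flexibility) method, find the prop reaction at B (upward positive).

Release the roller at B. Primary structure: cantilever fixed at A.
Free-end deflection of the primary structure under the applied loading (downward +):
  point load 150.5 at a = 5.2: Pa²(3L − a)/(6EI) = 22925/EI
Flexibility coefficient — unit upward force at B: δ_{BB} = L³/(3EI) = 732.3/EI.
With EI = 58000 kN·m²: δ_0 = 0.39526 m and δ_{BB} = 0.012626 m/kN.
Compatibility — the spring shortens by R_B/k under the reaction it provides: δ_0 − R_B·δ_{BB} = R_B/k. With 1/k = 0.000127 m/kN, R_B = δ_0 / (δ_{BB} + 1/k) = 0.39526 / (0.012626 + 0.000127) = 30.99 kN.

R_B = 30.99 kN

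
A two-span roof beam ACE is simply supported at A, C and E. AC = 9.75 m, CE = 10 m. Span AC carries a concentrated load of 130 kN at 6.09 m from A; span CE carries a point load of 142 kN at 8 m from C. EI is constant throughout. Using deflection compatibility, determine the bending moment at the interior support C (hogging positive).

Release continuity at C by inserting a hinge; the redundant is the internal moment M_C. The primary structure is two simply-supported spans AC and CE.
Rotations at C on the released spans (each span's end-slope, ×1/EI):
  span AC: point load 130 at a = 6.09: Pab(L + a)/(6LEI) = 784.6/EI
  span CE: point load 142 at a = 8: Pab(L + b)/(6LEI) = 454.4/EI
  relative rotation θ_0 = (784.6 + 454.4)/EI = 1239/EI
A unit hogging moment at C produces rotation L₁/(3EI) + L₂/(3EI) = 6.583/EI.
Compatibility: M_C·(L₁+L₂)/(3EI) = θ_0, giving M_C = 188.2 kN·m (hogging).

M_C = 188.2 kN·m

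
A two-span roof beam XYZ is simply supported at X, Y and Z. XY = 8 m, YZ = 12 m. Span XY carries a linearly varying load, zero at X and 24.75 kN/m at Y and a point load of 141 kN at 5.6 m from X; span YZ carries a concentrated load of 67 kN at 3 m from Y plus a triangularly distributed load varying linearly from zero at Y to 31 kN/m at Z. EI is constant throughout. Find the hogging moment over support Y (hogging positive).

Insert a hinge at Y; M_Y is the redundant, and each span becomes simply supported.
Rotations at Y on the released spans (each span's end-slope, ×1/EI):
  span XY: triangular load, peak 24.75: w₀L³/(45EI) = 281.6/EI
  span XY: point load 141 at a = 5.6: Pab(L + a)/(6LEI) = 536.9/EI
  span YZ: point load 67 at a = 3: Pab(L + b)/(6LEI) = 527.6/EI
  span YZ: triangular load, peak 31: 7w₀L³/(360EI) = 1042/EI
  relative rotation θ_0 = (818.5 + 1569)/EI = 2388/EI
A unit hogging moment at Y produces rotation L₁/(3EI) + L₂/(3EI) = 6.667/EI.
Slope continuity at Y: θ_0 = M_Y·6.667/EI, so M_Y = 2388/6.667 = 358.2 kN·m (hogging).

M_Y = 358.2 kN·m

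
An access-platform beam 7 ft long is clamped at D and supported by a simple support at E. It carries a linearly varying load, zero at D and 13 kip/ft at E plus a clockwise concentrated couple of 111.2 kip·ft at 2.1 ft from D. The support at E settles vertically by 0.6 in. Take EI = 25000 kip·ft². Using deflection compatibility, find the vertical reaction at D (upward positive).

R_D = 19.26 kip

Release the roller at E. Primary structure: cantilever fixed at D.
Free-end deflection of the primary structure under the applied loading (downward +):
  triangular load, peak 13 at the free end: 11w₀L⁴/(120EI) = 2861/EI
  clockwise couple 111.2 at a = 2.1: M₀a(2L − a)/(2EI) = 1389/EI
  δ_0 = 4251/EI
Flexibility coefficient — unit upward force at E: δ_{EE} = L³/(3EI) = 114.3/EI.
With EI = 25000 kip·ft²: δ_0 = 0.17003 ft and δ_{EE} = 0.004573 ft/kip.
Compatibility — the beam at E must follow the support down by 0.05 ft: δ_0 − R_E·δ_{EE} = 0.05, so R_E = (0.17003 − 0.05)/0.004573 = 26.24 kip.
Vertical equilibrium: R_D = ΣP − R_E = 45.5 − 26.24 = 19.26 kip.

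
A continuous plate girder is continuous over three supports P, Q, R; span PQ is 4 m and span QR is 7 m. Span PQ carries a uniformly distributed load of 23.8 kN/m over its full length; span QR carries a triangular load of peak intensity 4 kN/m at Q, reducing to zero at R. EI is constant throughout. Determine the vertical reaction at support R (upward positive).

Release continuity at Q by inserting a hinge; the redundant is the internal moment M_Q. The primary structure is two simply-supported spans PQ and QR.
Discontinuity in slope at Q on the released structure — sum the simple-span end rotations:
  span PQ: UDL 23.8: wL³/(24EI) = 63.47/EI
  span QR: triangular load, peak 4: w₀L³/(45EI) = 30.49/EI
  relative rotation θ_0 = (63.47 + 30.49)/EI = 93.96/EI
A unit hogging moment at Q produces rotation L₁/(3EI) + L₂/(3EI) = 3.667/EI.
Slope continuity at Q: θ_0 = M_Q·3.667/EI, so M_Q = 93.96/3.667 = 25.62 kN·m (hogging).
Span QR, ΣM about R: R_Q^{QR}·7 = 65.33 + 25.62, so R_Q^{QR} = 12.99 kN and R_R = 14 − 12.99 = 1.006 kN.

R_R = 1.006 kN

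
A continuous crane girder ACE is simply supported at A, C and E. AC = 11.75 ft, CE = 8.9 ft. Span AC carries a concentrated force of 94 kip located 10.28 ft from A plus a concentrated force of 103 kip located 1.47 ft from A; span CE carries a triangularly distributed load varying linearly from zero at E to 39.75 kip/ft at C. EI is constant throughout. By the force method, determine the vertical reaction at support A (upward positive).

Release continuity at C by inserting a hinge; the redundant is the internal moment M_C. The primary structure is two simply-supported spans AC and CE.
Discontinuity in slope at C on the released structure — sum the simple-span end rotations:
  span AC: point load 94 at a = 10.28: Pab(L + a)/(6LEI) = 443.9/EI
  span AC: point load 103 at a = 1.47: Pab(L + a)/(6LEI) = 291.9/EI
  span CE: triangular load, peak 39.75: w₀L³/(45EI) = 622.7/EI
  relative rotation θ_0 = (735.7 + 622.7)/EI = 1358/EI
A unit hogging moment at C produces rotation L₁/(3EI) + L₂/(3EI) = 6.883/EI.
Slope continuity at C: θ_0 = M_C·6.883/EI, so M_C = 1358/6.883 = 197.4 kip·ft (hogging).
Span AC, ΣM about A with M_C applied at C: R_C^{AC}·11.75 = 1118 + 197.4, so R_C^{AC} = 111.9 kip and R_A = 197 − 111.9 = 85.08 kip.

R_A = 85.08 kip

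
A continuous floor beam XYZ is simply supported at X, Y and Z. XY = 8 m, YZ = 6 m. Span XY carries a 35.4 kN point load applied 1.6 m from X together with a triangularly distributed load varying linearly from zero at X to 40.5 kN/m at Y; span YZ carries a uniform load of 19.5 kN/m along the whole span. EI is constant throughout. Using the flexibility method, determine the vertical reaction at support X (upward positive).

R_X = 63.33 kN

Take M_Y as the redundant. Released structure: two simple spans XY and YZ with a hinge at Y.
End slopes at the hinge Y, treating each span as simply supported:
  span XY: point load 35.4 at a = 1.6: Pab(L + a)/(6LEI) = 72.5/EI
  span XY: triangular load, peak 40.5: w₀L³/(45EI) = 460.8/EI
  span YZ: UDL 19.5: wL³/(24EI) = 175.5/EI
  relative rotation θ_0 = (533.3 + 175.5)/EI = 708.8/EI
A unit hogging moment at Y produces rotation L₁/(3EI) + L₂/(3EI) = 4.667/EI.
Compatibility: M_Y·(L₁+L₂)/(3EI) = θ_0, giving M_Y = 151.9 kN·m (hogging).
Span XY, ΣM about X with M_Y applied at Y: R_Y^{XY}·8 = 920.6 + 151.9, so R_Y^{XY} = 134.1 kN and R_X = 197.4 − 134.1 = 63.33 kN.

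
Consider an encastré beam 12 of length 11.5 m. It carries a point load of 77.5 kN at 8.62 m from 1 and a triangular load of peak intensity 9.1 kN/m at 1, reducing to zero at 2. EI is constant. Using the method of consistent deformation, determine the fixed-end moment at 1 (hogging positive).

Take the two fixed-end moments M_1, M_2 as redundants; the released structure is the simple span 12.
Simple-span end rotations at 1 and 2 under the given loads:
  at 1: point load 77.5 at a = 8.62: Pab(L + b)/(6LEI) = 401/EI
  at 2: point load 77.5 at a = 8.62: Pab(L + a)/(6LEI) = 561/EI
  at 1: triangular load, peak 9.1: w₀L³/(45EI) = 307.6/EI
  at 2: triangular load, peak 9.1: 7w₀L³/(360EI) = 269.1/EI
  θ_10 = 708.5/EI,  θ_20 = 830.1/EI
Flexibility coefficients: a unit moment at one end gives L/(3EI) there and L/(6EI) at the far end, so f₁₁ = f₂₂ = 3.833/EI and f₁₂ = f₂₁ = 1.917/EI.
Compatibility — zero rotation at each built-in end:
  3.833 M_1 + 1.917 M_2 = 708.5
  1.917 M_1 + 3.833 M_2 = 830.1
Solving the pair gives M_1 = 102.1 kN·m and M_2 = 165.5 kN·m (hogging).

M_1 = 102.1 kN·m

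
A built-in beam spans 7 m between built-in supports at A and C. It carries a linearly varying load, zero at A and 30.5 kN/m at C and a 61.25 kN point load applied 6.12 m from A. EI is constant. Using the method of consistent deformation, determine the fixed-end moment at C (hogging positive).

M_C = 115.9 kN·m

Release both end moments; the primary structure is a simply-supported span AC with redundants M_A and M_C.
Simple-span end rotations at A and C under the given loads:
  at A: triangular load, peak 30.5: 7w₀L³/(360EI) = 203.4/EI
  at C: triangular load, peak 30.5: w₀L³/(45EI) = 232.5/EI
  at A: point load 61.25 at a = 6.12: Pab(L + b)/(6LEI) = 61.89/EI
  at C: point load 61.25 at a = 6.12: Pab(L + a)/(6LEI) = 103/EI
  θ_A0 = 265.3/EI,  θ_C0 = 335.5/EI
Flexibility coefficients: a unit moment at one end gives L/(3EI) there and L/(6EI) at the far end, so f₁₁ = f₂₂ = 2.333/EI and f₁₂ = f₂₁ = 1.167/EI.
Compatibility — zero rotation at each built-in end:
  2.333 M_A + 1.167 M_C = 265.3
  1.167 M_A + 2.333 M_C = 335.5
Solving the pair gives M_A = 55.74 kN·m and M_C = 115.9 kN·m (hogging).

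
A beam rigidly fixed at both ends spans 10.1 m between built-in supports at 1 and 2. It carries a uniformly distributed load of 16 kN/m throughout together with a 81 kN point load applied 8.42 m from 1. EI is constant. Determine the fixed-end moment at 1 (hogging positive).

Release both end moments; the primary structure is a simply-supported span 12 with redundants M_1 and M_2.
On the primary (simply-supported) span, the end slopes from the loading are:
  at 1: UDL 16: wL³/(24EI) = 686.9/EI
  at 2: UDL 16: wL³/(24EI) = 686.9/EI
  at 1: point load 81 at a = 8.42: Pab(L + b)/(6LEI) = 222.7/EI
  at 2: point load 81 at a = 8.42: Pab(L + a)/(6LEI) = 350.2/EI
  θ_10 = 909.6/EI,  θ_20 = 1037/EI
Flexibility coefficients: a unit moment at one end gives L/(3EI) there and L/(6EI) at the far end, so f₁₁ = f₂₂ = 3.367/EI and f₁₂ = f₂₁ = 1.683/EI.
Compatibility — zero rotation at each built-in end:
  3.367 M_1 + 1.683 M_2 = 909.6
  1.683 M_1 + 3.367 M_2 = 1037
Solving the pair gives M_1 = 154.9 kN·m and M_2 = 230.6 kN·m (hogging).

M_1 = 154.9 kN·m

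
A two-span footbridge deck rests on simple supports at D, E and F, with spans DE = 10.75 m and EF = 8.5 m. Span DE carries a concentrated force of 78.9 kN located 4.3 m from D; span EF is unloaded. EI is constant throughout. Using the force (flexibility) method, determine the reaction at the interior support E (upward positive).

R_E = 48.32 kN

Take M_E as the redundant. Released structure: two simple spans DE and EF with a hinge at E.
End slopes at the hinge E, treating each span as simply supported:
  span DE: point load 78.9 at a = 4.3: Pab(L + a)/(6LEI) = 510.6/EI
  relative rotation θ_0 = (510.6 + 0)/EI = 510.6/EI
A unit hogging moment at E produces rotation L₁/(3EI) + L₂/(3EI) = 6.417/EI.
Slope continuity at E: θ_0 = M_E·6.417/EI, so M_E = 510.6/6.417 = 79.57 kN·m (hogging).
Span DE, ΣM about D with M_E applied at E: R_E^{DE}·10.75 = 339.3 + 79.57, so R_E^{DE} = 38.96 kN and R_D = 78.9 − 38.96 = 39.94 kN.
Span EF, ΣM about F: R_E^{EF}·8.5 = 0 + 79.57, so R_E^{EF} = 9.362 kN and R_F = 0 − 9.362 = -9.362 kN.
R_E = 38.96 + 9.362 = 48.32 kN.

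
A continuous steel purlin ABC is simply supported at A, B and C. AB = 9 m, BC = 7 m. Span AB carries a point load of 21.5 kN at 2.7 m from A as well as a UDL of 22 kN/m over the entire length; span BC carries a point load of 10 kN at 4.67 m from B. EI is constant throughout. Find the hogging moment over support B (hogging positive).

Release continuity at B by inserting a hinge; the redundant is the internal moment M_B. The primary structure is two simply-supported spans AB and BC.
End slopes at the hinge B, treating each span as simply supported:
  span AB: point load 21.5 at a = 2.7: Pab(L + a)/(6LEI) = 79.24/EI
  span AB: UDL 22: wL³/(24EI) = 668.2/EI
  span BC: point load 10 at a = 4.67: Pab(L + b)/(6LEI) = 24.17/EI
  relative rotation θ_0 = (747.5 + 24.17)/EI = 771.7/EI
A unit hogging moment at B produces rotation L₁/(3EI) + L₂/(3EI) = 5.333/EI.
Slope continuity at B: θ_0 = M_B·5.333/EI, so M_B = 771.7/5.333 = 144.7 kN·m (hogging).

M_B = 144.7 kN·m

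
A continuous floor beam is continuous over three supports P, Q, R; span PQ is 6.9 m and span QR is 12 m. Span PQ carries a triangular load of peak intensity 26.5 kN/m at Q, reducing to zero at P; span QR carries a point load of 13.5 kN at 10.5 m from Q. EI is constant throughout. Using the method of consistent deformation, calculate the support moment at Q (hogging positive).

M_Q = 37.04 kN·m

Release continuity at Q by inserting a hinge; the redundant is the internal moment M_Q. The primary structure is two simply-supported spans PQ and QR.
End slopes at the hinge Q, treating each span as simply supported:
  span PQ: triangular load, peak 26.5: w₀L³/(45EI) = 193.5/EI
  span QR: point load 13.5 at a = 10.5: Pab(L + b)/(6LEI) = 39.87/EI
  relative rotation θ_0 = (193.5 + 39.87)/EI = 233.3/EI
A unit hogging moment at Q produces rotation L₁/(3EI) + L₂/(3EI) = 6.3/EI.
Compatibility: M_Q·(L₁+L₂)/(3EI) = θ_0, giving M_Q = 37.04 kN·m (hogging).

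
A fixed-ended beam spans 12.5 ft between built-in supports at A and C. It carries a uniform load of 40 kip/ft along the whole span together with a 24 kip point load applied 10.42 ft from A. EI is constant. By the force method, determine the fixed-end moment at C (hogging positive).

Release both end moments; the primary structure is a simply-supported span AC with redundants M_A and M_C.
On the primary (simply-supported) span, the end slopes from the loading are:
  at A: UDL 40: wL³/(24EI) = 3255/EI
  at C: UDL 40: wL³/(24EI) = 3255/EI
  at A: point load 24 at a = 10.42: Pab(L + b)/(6LEI) = 101.1/EI
  at C: point load 24 at a = 10.42: Pab(L + a)/(6LEI) = 159/EI
  θ_A0 = 3356/EI,  θ_C0 = 3414/EI
Flexibility coefficients: a unit moment at one end gives L/(3EI) there and L/(6EI) at the far end, so f₁₁ = f₂₂ = 4.167/EI and f₁₂ = f₂₁ = 2.083/EI.
Compatibility — zero rotation at each built-in end:
  4.167 M_A + 2.083 M_C = 3356
  2.083 M_A + 4.167 M_C = 3414
Solving the pair gives M_A = 527.8 kip·ft and M_C = 555.5 kip·ft (hogging).

M_C = 555.5 kip·ft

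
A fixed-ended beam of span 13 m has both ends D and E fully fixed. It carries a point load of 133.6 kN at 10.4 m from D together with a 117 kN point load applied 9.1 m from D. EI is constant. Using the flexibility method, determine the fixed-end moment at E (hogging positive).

M_E = 445.9 kN·m

Release both end moments; the primary structure is a simply-supported span DE with redundants M_D and M_E.
Simple-span end rotations at D and E under the given loads:
  at D: point load 133.6 at a = 10.4: Pab(L + b)/(6LEI) = 722.5/EI
  at E: point load 133.6 at a = 10.4: Pab(L + a)/(6LEI) = 1084/EI
  at D: point load 117 at a = 9.1: Pab(L + b)/(6LEI) = 899.7/EI
  at E: point load 117 at a = 9.1: Pab(L + a)/(6LEI) = 1176/EI
  θ_D0 = 1622/EI,  θ_E0 = 2260/EI
Flexibility coefficients: a unit moment at one end gives L/(3EI) there and L/(6EI) at the far end, so f₁₁ = f₂₂ = 4.333/EI and f₁₂ = f₂₁ = 2.167/EI.
Compatibility — zero rotation at each built-in end:
  4.333 M_D + 2.167 M_E = 1622
  2.167 M_D + 4.333 M_E = 2260
Solving the pair gives M_D = 151.4 kN·m and M_E = 445.9 kN·m (hogging).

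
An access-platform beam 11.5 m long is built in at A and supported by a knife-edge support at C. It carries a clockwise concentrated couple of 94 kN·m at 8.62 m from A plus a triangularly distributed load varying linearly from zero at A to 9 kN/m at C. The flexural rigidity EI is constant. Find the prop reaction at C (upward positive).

R_C = 39.95 kN

Take the reaction at C as the redundant and release it; the primary structure is a cantilever fixed at A.
Free-end deflection of the primary structure under the applied loading (downward +):
  clockwise couple 94 at a = 8.62: M₀a(2L − a)/(2EI) = 5826/EI
  triangular load, peak 9 at the free end: 11w₀L⁴/(120EI) = 14429/EI
  δ_0 = 20255/EI
Tip deflection under a unit load at C: L³/(3EI) = 507/EI.
The prop prevents deflection at C: R_C = δ_0/δ_{CC} = 20255/507 = 39.95 kN.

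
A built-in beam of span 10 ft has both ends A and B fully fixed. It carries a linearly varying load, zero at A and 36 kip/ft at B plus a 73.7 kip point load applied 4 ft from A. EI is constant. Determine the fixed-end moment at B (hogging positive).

M_B = 250.8 kip·ft

Release both end moments; the primary structure is a simply-supported span AB with redundants M_A and M_B.
Simple-span end rotations at A and B under the given loads:
  at A: triangular load, peak 36: 7w₀L³/(360EI) = 700/EI
  at B: triangular load, peak 36: w₀L³/(45EI) = 800/EI
  at A: point load 73.7 at a = 4: Pab(L + b)/(6LEI) = 471.7/EI
  at B: point load 73.7 at a = 4: Pab(L + a)/(6LEI) = 412.7/EI
  θ_A0 = 1172/EI,  θ_B0 = 1213/EI
Flexibility coefficients: a unit moment at one end gives L/(3EI) there and L/(6EI) at the far end, so f₁₁ = f₂₂ = 3.333/EI and f₁₂ = f₂₁ = 1.667/EI.
Compatibility — zero rotation at each built-in end:
  3.333 M_A + 1.667 M_B = 1172
  1.667 M_A + 3.333 M_B = 1213
Solving the pair gives M_A = 226.1 kip·ft and M_B = 250.8 kip·ft (hogging).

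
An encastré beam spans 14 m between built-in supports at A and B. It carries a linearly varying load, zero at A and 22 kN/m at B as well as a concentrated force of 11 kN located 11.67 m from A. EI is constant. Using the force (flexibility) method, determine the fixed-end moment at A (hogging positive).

M_A = 147.3 kN·m

Take the two fixed-end moments M_A, M_B as redundants; the released structure is the simple span AB.
On the primary (simply-supported) span, the end slopes from the loading are:
  at A: triangular load, peak 22: 7w₀L³/(360EI) = 1174/EI
  at B: triangular load, peak 22: w₀L³/(45EI) = 1342/EI
  at A: point load 11 at a = 11.67: Pab(L + b)/(6LEI) = 58.15/EI
  at B: point load 11 at a = 11.67: Pab(L + a)/(6LEI) = 91.4/EI
  θ_A0 = 1232/EI,  θ_B0 = 1433/EI
Flexibility coefficients: a unit moment at one end gives L/(3EI) there and L/(6EI) at the far end, so f₁₁ = f₂₂ = 4.667/EI and f₁₂ = f₂₁ = 2.333/EI.
Compatibility — zero rotation at each built-in end:
  4.667 M_A + 2.333 M_B = 1232
  2.333 M_A + 4.667 M_B = 1433
Solving the pair gives M_A = 147.3 kN·m and M_B = 233.4 kN·m (hogging).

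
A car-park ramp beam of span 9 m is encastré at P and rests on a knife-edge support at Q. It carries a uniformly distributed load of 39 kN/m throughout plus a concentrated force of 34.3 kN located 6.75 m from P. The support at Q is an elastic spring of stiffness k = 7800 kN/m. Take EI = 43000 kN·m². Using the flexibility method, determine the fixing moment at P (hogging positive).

M_P = 461.7 kN·m

Take the reaction at Q as the redundant and release it; the primary structure is a cantilever fixed at P.
Deflection at Q on the released cantilever, summing each load's contribution:
  UDL 39: wL⁴/(8EI) = 31985/EI
  point load 34.3 at a = 6.75: Pa²(3L − a)/(6EI) = 5274/EI
  δ_0 = 37259/EI
Flexibility coefficient — unit upward force at Q: δ_{QQ} = L³/(3EI) = 243/EI.
With EI = 43000 kN·m²: δ_0 = 0.8665 m and δ_{QQ} = 0.005651 m/kN.
Compatibility — the spring shortens by R_Q/k under the reaction it provides: δ_0 − R_Q·δ_{QQ} = R_Q/k. With 1/k = 0.000128 m/kN, R_Q = δ_0 / (δ_{QQ} + 1/k) = 0.8665 / (0.005651 + 0.000128) = 149.9 kN.
Moment equilibrium about P: M_P = Σ(load moments about P) − R_Q·L = 1811 − 149.9×9 = 461.7 kN·m.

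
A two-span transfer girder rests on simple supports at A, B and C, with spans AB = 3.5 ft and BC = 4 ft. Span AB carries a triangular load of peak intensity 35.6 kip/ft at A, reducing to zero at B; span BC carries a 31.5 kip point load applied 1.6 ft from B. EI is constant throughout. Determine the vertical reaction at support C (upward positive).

Take M_B as the redundant. Released structure: two simple spans AB and BC with a hinge at B.
Rotations at B on the released spans (each span's end-slope, ×1/EI):
  span AB: triangular load, peak 35.6: 7w₀L³/(360EI) = 29.68/EI
  span BC: point load 31.5 at a = 1.6: Pab(L + b)/(6LEI) = 32.26/EI
  relative rotation θ_0 = (29.68 + 32.26)/EI = 61.94/EI
A unit hogging moment at B produces rotation L₁/(3EI) + L₂/(3EI) = 2.5/EI.
Slope continuity at B: θ_0 = M_B·2.5/EI, so M_B = 61.94/2.5 = 24.77 kip·ft (hogging).
Span BC, ΣM about C: R_B^{BC}·4 = 75.6 + 24.77, so R_B^{BC} = 25.09 kip and R_C = 31.5 − 25.09 = 6.406 kip.

R_C = 6.406 kip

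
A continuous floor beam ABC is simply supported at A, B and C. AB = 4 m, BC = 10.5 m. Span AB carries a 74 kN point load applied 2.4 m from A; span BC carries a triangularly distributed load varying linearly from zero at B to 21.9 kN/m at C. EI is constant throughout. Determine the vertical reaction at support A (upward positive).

Release continuity at B by inserting a hinge; the redundant is the internal moment M_B. The primary structure is two simply-supported spans AB and BC.
Discontinuity in slope at B on the released structure — sum the simple-span end rotations:
  span AB: point load 74 at a = 2.4: Pab(L + a)/(6LEI) = 75.78/EI
  span BC: triangular load, peak 21.9: 7w₀L³/(360EI) = 493/EI
  relative rotation θ_0 = (75.78 + 493)/EI = 568.7/EI
A unit hogging moment at B produces rotation L₁/(3EI) + L₂/(3EI) = 4.833/EI.
Compatibility: M_B·(L₁+L₂)/(3EI) = θ_0, giving M_B = 117.7 kN·m (hogging).
Span AB, ΣM about A with M_B applied at B: R_B^{AB}·4 = 177.6 + 117.7, so R_B^{AB} = 73.82 kN and R_A = 74 − 73.82 = 0.1829 kN.

R_A = 0.1829 kN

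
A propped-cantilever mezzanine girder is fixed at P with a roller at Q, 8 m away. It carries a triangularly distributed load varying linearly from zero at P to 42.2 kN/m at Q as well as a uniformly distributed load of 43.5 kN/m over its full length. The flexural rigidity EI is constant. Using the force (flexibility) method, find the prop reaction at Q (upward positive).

Take the reaction at Q as the redundant and release it; the primary structure is a cantilever fixed at P.
Downward deflection at the released point Q due to the loads:
  triangular load, peak 42.2 at the free end: 11w₀L⁴/(120EI) = 15845/EI
  UDL 43.5: wL⁴/(8EI) = 22272/EI
  δ_0 = 38117/EI
Tip deflection under a unit load at Q: L³/(3EI) = 170.7/EI.
Compatibility at Q: δ_0 − R_Q·δ_{QQ} = 0, so R_Q = 38117/170.7 = 223.3 kN.

R_Q = 223.3 kN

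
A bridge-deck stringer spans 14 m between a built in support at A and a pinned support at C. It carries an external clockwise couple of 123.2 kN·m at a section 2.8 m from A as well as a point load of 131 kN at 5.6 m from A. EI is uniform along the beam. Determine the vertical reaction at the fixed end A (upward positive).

R_A = 99 kN

Remove the prop at C; the released (primary) structure is a cantilever built in at A.
Free-end deflection of the primary structure under the applied loading (downward +):
  clockwise couple 123.2 at a = 2.8: M₀a(2L − a)/(2EI) = 4346/EI
  point load 131 at a = 5.6: Pa²(3L − a)/(6EI) = 24923/EI
  δ_0 = 29269/EI
Flexibility coefficient — unit upward force at C: δ_{CC} = L³/(3EI) = 914.7/EI.
Compatibility at C: δ_0 − R_C·δ_{CC} = 0, so R_C = 29269/914.7 = 32 kN.
Vertical equilibrium: R_A = ΣP − R_C = 131 − 32 = 99 kN.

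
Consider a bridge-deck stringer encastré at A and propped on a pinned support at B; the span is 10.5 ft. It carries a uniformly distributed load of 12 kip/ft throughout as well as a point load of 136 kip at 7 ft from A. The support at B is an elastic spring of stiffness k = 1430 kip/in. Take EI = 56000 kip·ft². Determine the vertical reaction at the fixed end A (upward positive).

Remove the prop at B; the released (primary) structure is a cantilever built in at A.
Deflection at B on the released cantilever, summing each load's contribution:
  UDL 12: wL⁴/(8EI) = 18233/EI
  point load 136 at a = 7: Pa²(3L − a)/(6EI) = 27211/EI
  δ_0 = 45444/EI
Tip deflection under a unit load at B: L³/(3EI) = 385.9/EI.
With EI = 56000 kip·ft²: δ_0 = 0.8115 ft and δ_{BB} = 0.006891 ft/kip.
Compatibility — the spring shortens by R_B/k under the reaction it provides: δ_0 − R_B·δ_{BB} = R_B/k. With 1/k = 1/(1430×12) ft/kip = 0.000058 ft/kip, R_B = δ_0 / (δ_{BB} + 1/k) = 0.8115 / (0.006891 + 0.000058) = 116.8 kip.
Vertical equilibrium: R_A = ΣP − R_B = 262 − 116.8 = 145.2 kip.

R_A = 145.2 kip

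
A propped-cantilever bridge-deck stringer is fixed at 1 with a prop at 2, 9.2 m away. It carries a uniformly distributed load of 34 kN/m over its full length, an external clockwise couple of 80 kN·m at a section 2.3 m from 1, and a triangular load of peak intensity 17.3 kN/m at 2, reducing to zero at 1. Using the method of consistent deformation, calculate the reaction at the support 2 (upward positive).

R_2 = 166.8 kN

Take the reaction at 2 as the redundant and release it; the primary structure is a cantilever fixed at 1.
Deflection at 2 on the released cantilever, summing each load's contribution:
  UDL 34: wL⁴/(8EI) = 30447/EI
  clockwise couple 80 at a = 2.3: M₀a(2L − a)/(2EI) = 1481/EI
  triangular load, peak 17.3 at the free end: 11w₀L⁴/(120EI) = 11361/EI
  δ_0 = 43289/EI
Tip deflection under a unit load at 2: L³/(3EI) = 259.6/EI.
Compatibility at 2: δ_0 − R_2·δ_{22} = 0, so R_2 = 43289/259.6 = 166.8 kN.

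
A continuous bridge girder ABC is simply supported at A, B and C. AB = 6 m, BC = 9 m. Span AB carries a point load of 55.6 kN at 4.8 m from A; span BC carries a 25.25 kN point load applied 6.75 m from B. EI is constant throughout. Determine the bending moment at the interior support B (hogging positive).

M_B = 35.19 kN·m

Insert a hinge at B; M_B is the redundant, and each span becomes simply supported.
Rotations at B on the released spans (each span's end-slope, ×1/EI):
  span AB: point load 55.6 at a = 4.8: Pab(L + a)/(6LEI) = 96.08/EI
  span BC: point load 25.25 at a = 6.75: Pab(L + b)/(6LEI) = 79.89/EI
  relative rotation θ_0 = (96.08 + 79.89)/EI = 176/EI
A unit hogging moment at B produces rotation L₁/(3EI) + L₂/(3EI) = 5/EI.
Compatibility: M_B·(L₁+L₂)/(3EI) = θ_0, giving M_B = 35.19 kN·m (hogging).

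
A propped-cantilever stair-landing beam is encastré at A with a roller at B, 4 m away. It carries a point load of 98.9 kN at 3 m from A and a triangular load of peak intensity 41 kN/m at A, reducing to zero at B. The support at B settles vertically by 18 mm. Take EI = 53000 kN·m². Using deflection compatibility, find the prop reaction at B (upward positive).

R_B = 34.27 kN

Release the roller at B. Primary structure: cantilever fixed at A.
Downward deflection at the released point B due to the loads:
  point load 98.9 at a = 3: Pa²(3L − a)/(6EI) = 1335/EI
  triangular load, peak 41 at the fixed end: w₀L⁴/(30EI) = 349.9/EI
  δ_0 = 1685/EI
Flexibility coefficient — unit upward force at B: δ_{BB} = L³/(3EI) = 21.33/EI.
With EI = 53000 kN·m²: δ_0 = 0.031793 m and δ_{BB} = 0.000403 m/kN.
Compatibility — the beam at B must follow the support down by 0.018 m: δ_0 − R_B·δ_{BB} = 0.018, so R_B = (0.031793 − 0.018)/0.000403 = 34.27 kN.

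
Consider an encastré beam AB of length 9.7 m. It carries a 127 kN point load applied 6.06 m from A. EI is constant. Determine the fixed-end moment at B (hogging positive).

M_B = 180.4 kN·m

Release both end moments; the primary structure is a simply-supported span AB with redundants M_A and M_B.
On the primary (simply-supported) span, the end slopes from the loading are:
  at A: point load 127 at a = 6.06: Pab(L + b)/(6LEI) = 642.1/EI
  at B: point load 127 at a = 6.06: Pab(L + a)/(6LEI) = 758.6/EI
  θ_A0 = 642.1/EI,  θ_B0 = 758.6/EI
Flexibility coefficients: a unit moment at one end gives L/(3EI) there and L/(6EI) at the far end, so f₁₁ = f₂₂ = 3.233/EI and f₁₂ = f₂₁ = 1.617/EI.
Compatibility — zero rotation at each built-in end:
  3.233 M_A + 1.617 M_B = 642.1
  1.617 M_A + 3.233 M_B = 758.6
Solving the pair gives M_A = 108.4 kN·m and M_B = 180.4 kN·m (hogging).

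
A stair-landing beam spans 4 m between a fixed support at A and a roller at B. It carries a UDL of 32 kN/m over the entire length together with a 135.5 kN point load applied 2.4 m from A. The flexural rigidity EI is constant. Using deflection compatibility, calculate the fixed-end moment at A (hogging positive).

M_A = 155.1 kN·m

Take the reaction at B as the redundant and release it; the primary structure is a cantilever fixed at A.
Downward deflection at the released point B due to the loads:
  UDL 32: wL⁴/(8EI) = 1024/EI
  point load 135.5 at a = 2.4: Pa²(3L − a)/(6EI) = 1249/EI
  δ_0 = 2273/EI
Flexibility coefficient — unit upward force at B: δ_{BB} = L³/(3EI) = 21.33/EI.
The prop prevents deflection at B: R_B = δ_0/δ_{BB} = 2273/21.33 = 106.5 kN.
Moment equilibrium about A: M_A = Σ(load moments about A) − R_B·L = 581.2 − 106.5×4 = 155.1 kN·m.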